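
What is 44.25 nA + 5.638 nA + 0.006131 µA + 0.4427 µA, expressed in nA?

In nA:
  44.25 nA → 44.25
  5.638 nA → 5.638
  0.006131 µA = 0.006131 × 10^3 nA = 6.131
  0.4427 µA = 0.4427 × 10^3 nA = 442.7
Sum: 44.25 + 5.638 + 6.131 + 442.7 = 498.719

498.719 nA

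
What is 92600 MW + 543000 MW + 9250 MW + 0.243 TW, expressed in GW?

In GW:
  92600 MW = 92600 × 10^-3 GW = 92.6
  543000 MW = 543000 × 10^-3 GW = 543
  9250 MW = 9250 × 10^-3 GW = 9.25
  0.243 TW = 0.243 × 10^3 GW = 243
Sum: 92.6 + 543 + 9.25 + 243 = 887.85

887.85 GW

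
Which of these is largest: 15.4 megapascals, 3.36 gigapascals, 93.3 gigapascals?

93.3 gigapascals

15.4 megapascals = 15400000 pascals
3.36 gigapascals = 3360000000 pascals
93.3 gigapascals = 93300000000 pascals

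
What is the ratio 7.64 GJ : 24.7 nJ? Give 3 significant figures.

309000000000000000

(7.64 × 10^9) / (24.7 × 10^-9) = 0.3093 × 10^18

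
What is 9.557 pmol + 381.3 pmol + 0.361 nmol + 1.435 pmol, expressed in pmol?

753.292 pmol

In pmol:
  9.557 pmol → 9.557
  381.3 pmol → 381.3
  0.361 nmol = 0.361 × 10^3 pmol = 361
  1.435 pmol → 1.435
Sum: 9.557 + 381.3 + 361 + 1.435 = 753.292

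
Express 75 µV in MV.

0.000000000075 MV

micro = 1e-6, mega = 1e6; factor is 1e-12.
75 × 1e-12 = 0.000000000075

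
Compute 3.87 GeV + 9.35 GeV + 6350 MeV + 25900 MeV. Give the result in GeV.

45.47 GeV

In GeV:
  3.87 GeV → 3.87
  9.35 GeV → 9.35
  6350 MeV = 6350 × 10⁻³ GeV = 6.35
  25900 MeV = 25900 × 10⁻³ GeV = 25.9
Sum: 3.87 + 9.35 + 6.35 + 25.9 = 45.47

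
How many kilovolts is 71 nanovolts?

nano = 1e-9, kilo = 1e3; factor is 1e-12.
71 × 1e-12 = 0.000000000071

0.000000000071 kilovolts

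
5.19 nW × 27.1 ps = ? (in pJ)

5.19 × 10⁻⁹ × 27.1 × 10⁻¹² = 140.649 × 10⁻²¹ J

0.000000140649 pJ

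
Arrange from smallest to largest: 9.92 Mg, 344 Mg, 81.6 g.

9.92 Mg = 9920000 g
344 Mg = 344000000 g
81.6 g = 81.6 g

81.6 g < 9.92 Mg < 344 Mg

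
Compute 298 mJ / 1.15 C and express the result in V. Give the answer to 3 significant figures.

(298 × 10⁻³) / (1.15) = 259.13 × 10⁻³ V

0.259 V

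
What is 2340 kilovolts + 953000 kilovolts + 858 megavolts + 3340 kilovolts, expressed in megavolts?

1816.68 megavolts

In megavolts:
  2340 kilovolts = 2340 × 10^-3 megavolts = 2.34
  953000 kilovolts = 953000 × 10^-3 megavolts = 953
  858 megavolts → 858
  3340 kilovolts = 3340 × 10^-3 megavolts = 3.34
Sum: 2.34 + 953 + 858 + 3.34 = 1816.68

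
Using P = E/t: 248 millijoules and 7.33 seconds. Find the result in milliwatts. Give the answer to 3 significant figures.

33.8 milliwatts

(248 × 10^-3) / (7.33) = 33.834 × 10^-3 W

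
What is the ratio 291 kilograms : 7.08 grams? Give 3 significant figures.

(291 × 10^3) / (7.08) = 41.1 × 10^3

41100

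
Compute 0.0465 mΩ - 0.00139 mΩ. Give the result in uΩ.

45.11 uΩ

In uΩ:
  0.0465 mΩ = 0.0465e3 uΩ = 46.5
  0.00139 mΩ = 0.00139e3 uΩ = 1.39
Difference: 46.5 - 1.39 = 45.11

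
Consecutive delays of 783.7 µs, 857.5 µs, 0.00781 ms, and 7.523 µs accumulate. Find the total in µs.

In µs:
  783.7 µs → 783.7
  857.5 µs → 857.5
  0.00781 ms = 0.00781 × 10³ µs = 7.81
  7.523 µs → 7.523
Sum: 783.7 + 857.5 + 7.81 + 7.523 = 1656.533

1656.533 µs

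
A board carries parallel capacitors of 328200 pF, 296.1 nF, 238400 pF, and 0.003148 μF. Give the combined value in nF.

In nF:
  328200 pF = 328200e-3 nF = 328.2
  296.1 nF → 296.1
  238400 pF = 238400e-3 nF = 238.4
  0.003148 μF = 0.003148e3 nF = 3.148
Sum: 328.2 + 296.1 + 238.4 + 3.148 = 865.848

865.848 nF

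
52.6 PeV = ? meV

52600000000000000000 meV

peta = 10¹⁵, milli = 10⁻³; factor is 10¹⁸.
52.6 × 10¹⁸ = 52600000000000000000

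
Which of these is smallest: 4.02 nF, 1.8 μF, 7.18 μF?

4.02 nF

4.02 nF = 0.00000000402 F
1.8 μF = 0.0000018 F
7.18 μF = 0.00000718 F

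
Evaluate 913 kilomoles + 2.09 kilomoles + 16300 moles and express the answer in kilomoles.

In kilomoles:
  913 kilomoles → 913
  2.09 kilomoles → 2.09
  16300 moles = 16300e-3 kilomoles = 16.3
Sum: 913 + 2.09 + 16.3 = 931.39

931.39 kilomoles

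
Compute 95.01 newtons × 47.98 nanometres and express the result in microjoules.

4.5585798 microjoules

95.01 × 47.98 × 10⁻⁹ = 4558.5798 × 10⁻⁹ J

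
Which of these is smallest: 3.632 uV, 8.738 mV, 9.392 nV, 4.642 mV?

9.392 nV

3.632 uV = 0.000003632 V
8.738 mV = 0.008738 V
9.392 nV = 0.000000009392 V
4.642 mV = 0.004642 V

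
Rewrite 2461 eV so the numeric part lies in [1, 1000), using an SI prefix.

= 2.461 × 10³ eV; 10³ is kilo.

2.461 keV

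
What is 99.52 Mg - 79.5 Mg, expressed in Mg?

In Mg:
  99.52 Mg → 99.52
  79.5 Mg → 79.5
Difference: 99.52 - 79.5 = 20.02

20.02 Mg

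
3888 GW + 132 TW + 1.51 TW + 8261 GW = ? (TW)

In TW:
  3888 GW = 3888e-3 TW = 3.888
  132 TW → 132
  1.51 TW → 1.51
  8261 GW = 8261e-3 TW = 8.261
Sum: 3.888 + 132 + 1.51 + 8.261 = 145.659

145.659 TW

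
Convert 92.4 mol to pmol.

92400000000000 pmol

(no prefix) = 10^0, pico = 10^-12; factor is 10^12.
92.4 × 10^12 = 92400000000000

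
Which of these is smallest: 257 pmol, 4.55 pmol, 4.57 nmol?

4.55 pmol

257 pmol = 0.000000000257 mol
4.55 pmol = 0.00000000000455 mol
4.57 nmol = 0.00000000457 mol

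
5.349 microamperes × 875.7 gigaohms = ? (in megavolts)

4.6841193 megavolts

5.349 × 10⁻⁶ × 875.7 × 10⁹ = 4684.1193 × 10³ V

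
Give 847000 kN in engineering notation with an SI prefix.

847 MN

= 847 × 10⁶ N; 10⁶ is mega.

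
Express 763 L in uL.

763000000 uL

(no prefix) = 1e0, micro = 1e-6; factor is 1e6.
763 × 1e6 = 763000000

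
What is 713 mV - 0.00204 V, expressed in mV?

In mV:
  713 mV → 713
  0.00204 V = 0.00204 × 10³ mV = 2.04
Difference: 713 - 2.04 = 710.96

710.96 mV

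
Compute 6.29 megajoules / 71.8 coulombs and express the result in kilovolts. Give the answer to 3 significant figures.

(6.29e6) / (71.8) = 0.087604e6 V

87.6 kilovolts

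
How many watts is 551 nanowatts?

nano = 10⁻⁹, (no prefix) = 10⁰; factor is 10⁻⁹.
551 × 10⁻⁹ = 0.000000551

0.000000551 watts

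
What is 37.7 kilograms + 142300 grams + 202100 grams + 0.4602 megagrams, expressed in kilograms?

In kilograms:
  37.7 kilograms → 37.7
  142300 grams = 142300e-3 kilograms = 142.3
  202100 grams = 202100e-3 kilograms = 202.1
  0.4602 megagrams = 0.4602e3 kilograms = 460.2
Sum: 37.7 + 142.3 + 202.1 + 460.2 = 842.3

842.3 kilograms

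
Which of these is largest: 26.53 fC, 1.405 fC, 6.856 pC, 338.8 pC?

26.53 fC = 0.00000000000002653 C
1.405 fC = 0.000000000000001405 C
6.856 pC = 0.000000000006856 C
338.8 pC = 0.0000000003388 C

338.8 pC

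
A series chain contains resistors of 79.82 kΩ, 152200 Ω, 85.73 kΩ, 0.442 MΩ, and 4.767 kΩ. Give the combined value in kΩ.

In kΩ:
  79.82 kΩ → 79.82
  152200 Ω = 152200e-3 kΩ = 152.2
  85.73 kΩ → 85.73
  0.442 MΩ = 0.442e3 kΩ = 442
  4.767 kΩ → 4.767
Sum: 79.82 + 152.2 + 85.73 + 442 + 4.767 = 764.517

764.517 kΩ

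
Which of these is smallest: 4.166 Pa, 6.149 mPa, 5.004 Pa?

6.149 mPa

4.166 Pa = 4.166 Pa
6.149 mPa = 0.006149 Pa
5.004 Pa = 5.004 Pa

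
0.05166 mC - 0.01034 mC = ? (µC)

41.32 µC

In µC:
  0.05166 mC = 0.05166e3 µC = 51.66
  0.01034 mC = 0.01034e3 µC = 10.34
Difference: 51.66 - 10.34 = 41.32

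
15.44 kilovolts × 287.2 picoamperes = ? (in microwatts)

15.44 × 10³ × 287.2 × 10⁻¹² = 4434.368 × 10⁻⁹ W

4.434368 microwatts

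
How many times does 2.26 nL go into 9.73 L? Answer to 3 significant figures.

4310000000

(9.73) / (2.26 × 10⁻⁹) = 4.305 × 10⁹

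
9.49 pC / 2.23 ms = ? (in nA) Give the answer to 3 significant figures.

4.26 nA

(9.49 × 10⁻¹²) / (2.23 × 10⁻³) = 4.2556 × 10⁻⁹ A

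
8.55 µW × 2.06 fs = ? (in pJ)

8.55 × 10⁻⁶ × 2.06 × 10⁻¹⁵ = 17.613 × 10⁻²¹ J

0.000000017613 pJ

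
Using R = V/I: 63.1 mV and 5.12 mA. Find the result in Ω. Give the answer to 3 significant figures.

12.3 Ω

(63.1 × 10⁻³) / (5.12 × 10⁻³) = 12.324 Ω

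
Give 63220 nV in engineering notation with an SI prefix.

= 63.22 × 10⁻⁶ V; 10⁻⁶ is micro.

63.22 μV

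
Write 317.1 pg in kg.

0.0000000000003171 kg

pico = 10⁻¹², kilo = 10³; factor is 10⁻¹⁵.
317.1 × 10⁻¹⁵ = 0.0000000000003171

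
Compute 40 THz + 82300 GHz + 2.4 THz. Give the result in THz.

In THz:
  40 THz → 40
  82300 GHz = 82300 × 10⁻³ THz = 82.3
  2.4 THz → 2.4
Sum: 40 + 82.3 + 2.4 = 124.7

124.7 THz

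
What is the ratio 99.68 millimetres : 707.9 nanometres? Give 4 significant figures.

(99.68e-3) / (707.9e-9) = 0.14081e6

140800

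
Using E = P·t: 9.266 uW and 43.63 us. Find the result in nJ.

9.266 × 10⁻⁶ × 43.63 × 10⁻⁶ = 404.27558 × 10⁻¹² J

0.40427558 nJ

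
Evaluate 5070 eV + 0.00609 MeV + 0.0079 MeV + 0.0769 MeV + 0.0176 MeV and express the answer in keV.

113.56 keV

In keV:
  5070 eV = 5070 × 10^-3 keV = 5.07
  0.00609 MeV = 0.00609 × 10^3 keV = 6.09
  0.0079 MeV = 0.0079 × 10^3 keV = 7.9
  0.0769 MeV = 0.0769 × 10^3 keV = 76.9
  0.0176 MeV = 0.0176 × 10^3 keV = 17.6
Sum: 5.07 + 6.09 + 7.9 + 76.9 + 17.6 = 113.56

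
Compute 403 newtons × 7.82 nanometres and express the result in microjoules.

3.15146 microjoules

403 × 7.82 × 10^-9 = 3151.46 × 10^-9 J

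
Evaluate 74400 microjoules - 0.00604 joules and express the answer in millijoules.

68.36 millijoules

In millijoules:
  74400 microjoules = 74400 × 10⁻³ millijoules = 74.4
  0.00604 joules = 0.00604 × 10³ millijoules = 6.04
Difference: 74.4 - 6.04 = 68.36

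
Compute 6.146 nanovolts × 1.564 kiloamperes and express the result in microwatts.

9.612344 microwatts

6.146 × 10⁻⁹ × 1.564 × 10³ = 9.612344 × 10⁻⁶ W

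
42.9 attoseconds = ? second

0.0000000000000000429 seconds

atto = 1e-18, (no prefix) = 1e0; factor is 1e-18.
42.9 × 1e-18 = 0.0000000000000000429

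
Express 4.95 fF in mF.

femto = 1e-15, milli = 1e-3; factor is 1e-12.
4.95 × 1e-12 = 0.00000000000495

0.00000000000495 mF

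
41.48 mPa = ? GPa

0.00000000004148 GPa

milli = 1e-3, giga = 1e9; factor is 1e-12.
41.48 × 1e-12 = 0.00000000004148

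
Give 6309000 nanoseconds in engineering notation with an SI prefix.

6.309 milliseconds

= 6.309 × 10^-3 seconds; 10^-3 is milli.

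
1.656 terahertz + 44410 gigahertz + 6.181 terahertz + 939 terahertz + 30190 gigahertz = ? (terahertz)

1021.437 terahertz

In terahertz:
  1.656 terahertz → 1.656
  44410 gigahertz = 44410e-3 terahertz = 44.41
  6.181 terahertz → 6.181
  939 terahertz → 939
  30190 gigahertz = 30190e-3 terahertz = 30.19
Sum: 1.656 + 44.41 + 6.181 + 939 + 30.19 = 1021.437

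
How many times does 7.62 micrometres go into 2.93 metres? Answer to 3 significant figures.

(2.93) / (7.62 × 10⁻⁶) = 0.3845 × 10⁶

385000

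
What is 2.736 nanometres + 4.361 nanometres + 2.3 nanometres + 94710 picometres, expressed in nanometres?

In nanometres:
  2.736 nanometres → 2.736
  4.361 nanometres → 4.361
  2.3 nanometres → 2.3
  94710 picometres = 94710e-3 nanometres = 94.71
Sum: 2.736 + 4.361 + 2.3 + 94.71 = 104.107

104.107 nanometres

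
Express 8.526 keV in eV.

kilo = 10³, (no prefix) = 10⁰; factor is 10³.
8.526 × 10³ = 8526

8526 eV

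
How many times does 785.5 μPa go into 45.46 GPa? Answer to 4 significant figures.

57870000000000

(45.46 × 10^9) / (785.5 × 10^-6) = 0.057874 × 10^15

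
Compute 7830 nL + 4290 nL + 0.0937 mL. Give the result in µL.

In µL:
  7830 nL = 7830e-3 µL = 7.83
  4290 nL = 4290e-3 µL = 4.29
  0.0937 mL = 0.0937e3 µL = 93.7
Sum: 7.83 + 4.29 + 93.7 = 105.82

105.82 µL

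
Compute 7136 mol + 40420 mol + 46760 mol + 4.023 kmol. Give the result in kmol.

98.339 kmol

In kmol:
  7136 mol = 7136 × 10⁻³ kmol = 7.136
  40420 mol = 40420 × 10⁻³ kmol = 40.42
  46760 mol = 46760 × 10⁻³ kmol = 46.76
  4.023 kmol → 4.023
Sum: 7.136 + 40.42 + 46.76 + 4.023 = 98.339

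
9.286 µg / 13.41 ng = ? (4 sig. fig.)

692.5

(9.286e-6) / (13.41e-9) = 0.69247e3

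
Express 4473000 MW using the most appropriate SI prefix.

4.473 TW

= 4.473 × 10^12 W; 10^12 is tera.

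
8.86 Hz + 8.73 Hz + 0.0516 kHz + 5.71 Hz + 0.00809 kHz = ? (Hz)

In Hz:
  8.86 Hz → 8.86
  8.73 Hz → 8.73
  0.0516 kHz = 0.0516 × 10³ Hz = 51.6
  5.71 Hz → 5.71
  0.00809 kHz = 0.00809 × 10³ Hz = 8.09
Sum: 8.86 + 8.73 + 51.6 + 5.71 + 8.09 = 82.99

82.99 Hz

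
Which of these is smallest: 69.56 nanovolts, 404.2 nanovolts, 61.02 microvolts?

69.56 nanovolts

69.56 nanovolts = 0.00000006956 volts
404.2 nanovolts = 0.0000004042 volts
61.02 microvolts = 0.00006102 volts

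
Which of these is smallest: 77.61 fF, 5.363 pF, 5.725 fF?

5.725 fF

77.61 fF = 0.00000000000007761 F
5.363 pF = 0.000000000005363 F
5.725 fF = 0.000000000000005725 F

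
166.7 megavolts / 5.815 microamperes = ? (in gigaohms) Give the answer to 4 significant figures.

(166.7 × 10⁶) / (5.815 × 10⁻⁶) = 28.6672 × 10¹² Ω

28670 gigaohms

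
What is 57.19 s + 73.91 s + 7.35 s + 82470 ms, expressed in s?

In s:
  57.19 s → 57.19
  73.91 s → 73.91
  7.35 s → 7.35
  82470 ms = 82470 × 10^-3 s = 82.47
Sum: 57.19 + 73.91 + 7.35 + 82.47 = 220.92

220.92 s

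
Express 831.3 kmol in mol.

kilo = 1e3, (no prefix) = 1e0; factor is 1e3.
831.3 × 1e3 = 831300

831300 mol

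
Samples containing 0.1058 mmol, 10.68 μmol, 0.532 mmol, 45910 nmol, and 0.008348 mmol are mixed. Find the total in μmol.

In μmol:
  0.1058 mmol = 0.1058 × 10^3 μmol = 105.8
  10.68 μmol → 10.68
  0.532 mmol = 0.532 × 10^3 μmol = 532
  45910 nmol = 45910 × 10^-3 μmol = 45.91
  0.008348 mmol = 0.008348 × 10^3 μmol = 8.348
Sum: 105.8 + 10.68 + 532 + 45.91 + 8.348 = 702.738

702.738 μmol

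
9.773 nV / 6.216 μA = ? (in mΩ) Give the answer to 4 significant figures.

(9.773e-9) / (6.216e-6) = 1.57223e-3 Ω

1.572 mΩ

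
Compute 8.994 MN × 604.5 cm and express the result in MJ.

8.994 × 10⁶ × 604.5 × 10⁻² = 5436.873 × 10⁴ J

54.36873 MJ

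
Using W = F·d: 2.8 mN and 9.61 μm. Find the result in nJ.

2.8 × 10^-3 × 9.61 × 10^-6 = 26.908 × 10^-9 J

26.908 nJ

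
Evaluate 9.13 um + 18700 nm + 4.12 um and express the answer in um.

In um:
  9.13 um → 9.13
  18700 nm = 18700 × 10⁻³ um = 18.7
  4.12 um → 4.12
Sum: 9.13 + 18.7 + 4.12 = 31.95

31.95 um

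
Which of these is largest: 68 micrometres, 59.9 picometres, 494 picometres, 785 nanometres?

68 micrometres

68 micrometres = 0.000068 metres
59.9 picometres = 0.0000000000599 metres
494 picometres = 0.000000000494 metres
785 nanometres = 0.000000785 metres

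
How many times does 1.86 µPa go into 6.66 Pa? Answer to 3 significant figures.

3580000

(6.66) / (1.86e-6) = 3.581e6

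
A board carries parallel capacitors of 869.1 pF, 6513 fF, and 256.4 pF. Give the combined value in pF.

In pF:
  869.1 pF → 869.1
  6513 fF = 6513 × 10⁻³ pF = 6.513
  256.4 pF → 256.4
Sum: 869.1 + 6.513 + 256.4 = 1132.013

1132.013 pF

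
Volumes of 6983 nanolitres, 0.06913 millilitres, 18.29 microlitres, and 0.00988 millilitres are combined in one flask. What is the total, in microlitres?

104.283 microlitres

In microlitres:
  6983 nanolitres = 6983 × 10^-3 microlitres = 6.983
  0.06913 millilitres = 0.06913 × 10^3 microlitres = 69.13
  18.29 microlitres → 18.29
  0.00988 millilitres = 0.00988 × 10^3 microlitres = 9.88
Sum: 6.983 + 69.13 + 18.29 + 9.88 = 104.283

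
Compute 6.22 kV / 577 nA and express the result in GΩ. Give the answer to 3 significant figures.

10.8 GΩ

(6.22 × 10³) / (577 × 10⁻⁹) = 0.01078 × 10¹² Ω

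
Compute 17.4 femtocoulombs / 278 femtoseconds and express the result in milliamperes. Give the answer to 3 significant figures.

62.6 milliamperes

(17.4 × 10⁻¹⁵) / (278 × 10⁻¹⁵) = 0.06259 A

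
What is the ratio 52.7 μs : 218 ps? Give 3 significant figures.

242000

(52.7e-6) / (218e-12) = 0.2417e6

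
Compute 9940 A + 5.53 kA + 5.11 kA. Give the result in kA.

20.58 kA

In kA:
  9940 A = 9940 × 10⁻³ kA = 9.94
  5.53 kA → 5.53
  5.11 kA → 5.11
Sum: 9.94 + 5.53 + 5.11 = 20.58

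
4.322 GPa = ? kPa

4322000 kPa

giga = 1e9, kilo = 1e3; factor is 1e6.
4.322 × 1e6 = 4322000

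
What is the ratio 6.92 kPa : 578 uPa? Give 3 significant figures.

(6.92e3) / (578e-6) = 0.01197e9

12000000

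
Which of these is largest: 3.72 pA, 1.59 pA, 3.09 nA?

3.09 nA

3.72 pA = 0.00000000000372 A
1.59 pA = 0.00000000000159 A
3.09 nA = 0.00000000309 A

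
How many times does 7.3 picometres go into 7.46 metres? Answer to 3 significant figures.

(7.46) / (7.3 × 10⁻¹²) = 1.022 × 10¹²

1020000000000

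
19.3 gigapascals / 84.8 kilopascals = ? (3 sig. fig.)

(19.3 × 10^9) / (84.8 × 10^3) = 0.2276 × 10^6

228000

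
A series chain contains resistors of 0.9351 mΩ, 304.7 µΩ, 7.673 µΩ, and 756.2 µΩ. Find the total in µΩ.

2003.673 µΩ

In µΩ:
  0.9351 mΩ = 0.9351 × 10^3 µΩ = 935.1
  304.7 µΩ → 304.7
  7.673 µΩ → 7.673
  756.2 µΩ → 756.2
Sum: 935.1 + 304.7 + 7.673 + 756.2 = 2003.673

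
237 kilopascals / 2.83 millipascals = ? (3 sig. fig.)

(237 × 10³) / (2.83 × 10⁻³) = 83.75 × 10⁶

83700000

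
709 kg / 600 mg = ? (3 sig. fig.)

(709 × 10³) / (600 × 10⁻³) = 1.182 × 10⁶

1180000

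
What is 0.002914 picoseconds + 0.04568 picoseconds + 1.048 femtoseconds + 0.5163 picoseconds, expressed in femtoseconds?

565.942 femtoseconds

In femtoseconds:
  0.002914 picoseconds = 0.002914 × 10^3 femtoseconds = 2.914
  0.04568 picoseconds = 0.04568 × 10^3 femtoseconds = 45.68
  1.048 femtoseconds → 1.048
  0.5163 picoseconds = 0.5163 × 10^3 femtoseconds = 516.3
Sum: 2.914 + 45.68 + 1.048 + 516.3 = 565.942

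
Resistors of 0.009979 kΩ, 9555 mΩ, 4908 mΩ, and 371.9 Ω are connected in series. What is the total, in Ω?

396.342 Ω

In Ω:
  0.009979 kΩ = 0.009979e3 Ω = 9.979
  9555 mΩ = 9555e-3 Ω = 9.555
  4908 mΩ = 4908e-3 Ω = 4.908
  371.9 Ω → 371.9
Sum: 9.979 + 9.555 + 4.908 + 371.9 = 396.342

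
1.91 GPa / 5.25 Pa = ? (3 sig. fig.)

364000000

(1.91 × 10⁹) / (5.25) = 0.3638 × 10⁹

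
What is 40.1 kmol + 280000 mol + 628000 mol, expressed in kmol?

948.1 kmol

In kmol:
  40.1 kmol → 40.1
  280000 mol = 280000 × 10^-3 kmol = 280
  628000 mol = 628000 × 10^-3 kmol = 628
Sum: 40.1 + 280 + 628 = 948.1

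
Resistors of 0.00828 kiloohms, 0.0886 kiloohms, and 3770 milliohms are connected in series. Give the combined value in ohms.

100.65 ohms

In ohms:
  0.00828 kiloohms = 0.00828e3 ohms = 8.28
  0.0886 kiloohms = 0.0886e3 ohms = 88.6
  3770 milliohms = 3770e-3 ohms = 3.77
Sum: 8.28 + 88.6 + 3.77 = 100.65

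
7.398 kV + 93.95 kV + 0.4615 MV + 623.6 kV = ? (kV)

1186.448 kV

In kV:
  7.398 kV → 7.398
  93.95 kV → 93.95
  0.4615 MV = 0.4615e3 kV = 461.5
  623.6 kV → 623.6
Sum: 7.398 + 93.95 + 461.5 + 623.6 = 1186.448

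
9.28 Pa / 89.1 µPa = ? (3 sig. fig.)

104000

(9.28) / (89.1 × 10^-6) = 0.1042 × 10^6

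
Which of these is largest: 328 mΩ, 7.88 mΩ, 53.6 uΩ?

328 mΩ

328 mΩ = 0.328 Ω
7.88 mΩ = 0.00788 Ω
53.6 uΩ = 0.0000536 Ω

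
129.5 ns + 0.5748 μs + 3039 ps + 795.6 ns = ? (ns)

In ns:
  129.5 ns → 129.5
  0.5748 μs = 0.5748 × 10^3 ns = 574.8
  3039 ps = 3039 × 10^-3 ns = 3.039
  795.6 ns → 795.6
Sum: 129.5 + 574.8 + 3.039 + 795.6 = 1502.939

1502.939 ns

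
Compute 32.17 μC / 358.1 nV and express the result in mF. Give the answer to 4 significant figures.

89840 mF

(32.17 × 10⁻⁶) / (358.1 × 10⁻⁹) = 0.0898352 × 10³ F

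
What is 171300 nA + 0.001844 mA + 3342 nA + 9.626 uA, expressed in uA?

In uA:
  171300 nA = 171300 × 10⁻³ uA = 171.3
  0.001844 mA = 0.001844 × 10³ uA = 1.844
  3342 nA = 3342 × 10⁻³ uA = 3.342
  9.626 uA → 9.626
Sum: 171.3 + 1.844 + 3.342 + 9.626 = 186.112

186.112 uA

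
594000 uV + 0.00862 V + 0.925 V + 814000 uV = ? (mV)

2341.62 mV

In mV:
  594000 uV = 594000e-3 mV = 594
  0.00862 V = 0.00862e3 mV = 8.62
  0.925 V = 0.925e3 mV = 925
  814000 uV = 814000e-3 mV = 814
Sum: 594 + 8.62 + 925 + 814 = 2341.62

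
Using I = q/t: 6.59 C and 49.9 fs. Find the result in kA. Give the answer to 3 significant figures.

(6.59) / (49.9 × 10⁻¹⁵) = 0.13206 × 10¹⁵ A

132000000000 kA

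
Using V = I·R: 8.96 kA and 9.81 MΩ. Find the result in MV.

87897.6 MV

8.96e3 × 9.81e6 = 87.8976e9 V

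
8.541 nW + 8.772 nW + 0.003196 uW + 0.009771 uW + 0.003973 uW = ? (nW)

34.253 nW

In nW:
  8.541 nW → 8.541
  8.772 nW → 8.772
  0.003196 uW = 0.003196 × 10³ nW = 3.196
  0.009771 uW = 0.009771 × 10³ nW = 9.771
  0.003973 uW = 0.003973 × 10³ nW = 3.973
Sum: 8.541 + 8.772 + 3.196 + 9.771 + 3.973 = 34.253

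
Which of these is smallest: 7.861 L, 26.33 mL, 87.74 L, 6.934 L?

26.33 mL

7.861 L = 7.861 L
26.33 mL = 0.02633 L
87.74 L = 87.74 L
6.934 L = 6.934 L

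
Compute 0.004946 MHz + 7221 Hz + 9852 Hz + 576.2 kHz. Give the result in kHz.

In kHz:
  0.004946 MHz = 0.004946e3 kHz = 4.946
  7221 Hz = 7221e-3 kHz = 7.221
  9852 Hz = 9852e-3 kHz = 9.852
  576.2 kHz → 576.2
Sum: 4.946 + 7.221 + 9.852 + 576.2 = 598.219

598.219 kHz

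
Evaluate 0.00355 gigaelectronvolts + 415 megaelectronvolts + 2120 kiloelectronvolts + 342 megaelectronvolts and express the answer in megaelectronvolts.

In megaelectronvolts:
  0.00355 gigaelectronvolts = 0.00355e3 megaelectronvolts = 3.55
  415 megaelectronvolts → 415
  2120 kiloelectronvolts = 2120e-3 megaelectronvolts = 2.12
  342 megaelectronvolts → 342
Sum: 3.55 + 415 + 2.12 + 342 = 762.67

762.67 megaelectronvolts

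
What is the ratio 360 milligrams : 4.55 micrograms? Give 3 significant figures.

79100

(360 × 10⁻³) / (4.55 × 10⁻⁶) = 79.12 × 10³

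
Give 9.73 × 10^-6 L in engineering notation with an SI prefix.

9.73 µL

= 9.73 × 10^-6 L; 10^-6 is micro.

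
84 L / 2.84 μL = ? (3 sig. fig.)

(84) / (2.84 × 10⁻⁶) = 29.58 × 10⁶

29600000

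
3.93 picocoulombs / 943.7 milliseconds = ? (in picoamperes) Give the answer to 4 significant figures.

4.164 picoamperes

(3.93 × 10⁻¹²) / (943.7 × 10⁻³) = 0.00416446 × 10⁻⁹ A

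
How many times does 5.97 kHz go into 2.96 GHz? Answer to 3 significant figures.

(2.96 × 10^9) / (5.97 × 10^3) = 0.4958 × 10^6

496000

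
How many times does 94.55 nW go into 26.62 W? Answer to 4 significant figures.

(26.62) / (94.55 × 10⁻⁹) = 0.28154 × 10⁹

281500000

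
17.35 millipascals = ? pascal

milli = 10^-3, (no prefix) = 10^0; factor is 10^-3.
17.35 × 10^-3 = 0.01735

0.01735 pascals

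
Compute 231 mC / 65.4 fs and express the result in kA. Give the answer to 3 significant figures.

(231 × 10^-3) / (65.4 × 10^-15) = 3.5321 × 10^12 A

3530000000 kA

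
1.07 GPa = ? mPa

giga = 10⁹, milli = 10⁻³; factor is 10¹².
1.07 × 10¹² = 1070000000000

1070000000000 mPa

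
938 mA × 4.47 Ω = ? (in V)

4.19286 V

938e-3 × 4.47 = 4192.86e-3 V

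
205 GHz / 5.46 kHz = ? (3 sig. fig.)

37500000

(205 × 10⁹) / (5.46 × 10³) = 37.55 × 10⁶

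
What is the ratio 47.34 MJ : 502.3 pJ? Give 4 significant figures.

94250000000000000

(47.34 × 10^6) / (502.3 × 10^-12) = 0.094246 × 10^18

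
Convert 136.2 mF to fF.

136200000000000 fF

milli = 10⁻³, femto = 10⁻¹⁵; factor is 10¹².
136.2 × 10¹² = 136200000000000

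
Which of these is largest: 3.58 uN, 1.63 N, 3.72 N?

3.72 N

3.58 uN = 0.00000358 N
1.63 N = 1.63 N
3.72 N = 3.72 N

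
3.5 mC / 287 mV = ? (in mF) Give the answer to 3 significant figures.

12.2 mF

(3.5 × 10⁻³) / (287 × 10⁻³) = 0.012195 F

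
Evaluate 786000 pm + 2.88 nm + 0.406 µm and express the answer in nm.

In nm:
  786000 pm = 786000e-3 nm = 786
  2.88 nm → 2.88
  0.406 µm = 0.406e3 nm = 406
Sum: 786 + 2.88 + 406 = 1194.88

1194.88 nm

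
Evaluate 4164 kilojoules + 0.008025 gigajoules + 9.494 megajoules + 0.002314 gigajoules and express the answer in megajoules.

In megajoules:
  4164 kilojoules = 4164 × 10⁻³ megajoules = 4.164
  0.008025 gigajoules = 0.008025 × 10³ megajoules = 8.025
  9.494 megajoules → 9.494
  0.002314 gigajoules = 0.002314 × 10³ megajoules = 2.314
Sum: 4.164 + 8.025 + 9.494 + 2.314 = 23.997

23.997 megajoules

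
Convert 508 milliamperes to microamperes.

508000 microamperes

milli = 10⁻³, micro = 10⁻⁶; factor is 10³.
508 × 10³ = 508000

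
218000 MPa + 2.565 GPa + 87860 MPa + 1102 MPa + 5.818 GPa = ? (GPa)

315.345 GPa

In GPa:
  218000 MPa = 218000 × 10^-3 GPa = 218
  2.565 GPa → 2.565
  87860 MPa = 87860 × 10^-3 GPa = 87.86
  1102 MPa = 1102 × 10^-3 GPa = 1.102
  5.818 GPa → 5.818
Sum: 218 + 2.565 + 87.86 + 1.102 + 5.818 = 315.345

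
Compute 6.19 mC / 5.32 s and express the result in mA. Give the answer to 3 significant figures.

1.16 mA

(6.19 × 10^-3) / (5.32) = 1.1635 × 10^-3 A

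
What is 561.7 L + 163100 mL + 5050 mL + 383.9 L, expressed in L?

1113.75 L

In L:
  561.7 L → 561.7
  163100 mL = 163100e-3 L = 163.1
  5050 mL = 5050e-3 L = 5.05
  383.9 L → 383.9
Sum: 561.7 + 163.1 + 5.05 + 383.9 = 1113.75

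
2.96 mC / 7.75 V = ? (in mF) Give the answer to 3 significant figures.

(2.96 × 10^-3) / (7.75) = 0.38194 × 10^-3 F

0.382 mF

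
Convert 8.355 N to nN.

(no prefix) = 10^0, nano = 10^-9; factor is 10^9.
8.355 × 10^9 = 8355000000

8355000000 nN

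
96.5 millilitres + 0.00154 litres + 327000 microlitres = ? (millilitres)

In millilitres:
  96.5 millilitres → 96.5
  0.00154 litres = 0.00154e3 millilitres = 1.54
  327000 microlitres = 327000e-3 millilitres = 327
Sum: 96.5 + 1.54 + 327 = 425.04

425.04 millilitres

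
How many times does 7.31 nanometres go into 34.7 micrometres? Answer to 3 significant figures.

(34.7e-6) / (7.31e-9) = 4.747e3

4750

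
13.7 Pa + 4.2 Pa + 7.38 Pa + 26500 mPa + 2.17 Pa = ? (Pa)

53.95 Pa

In Pa:
  13.7 Pa → 13.7
  4.2 Pa → 4.2
  7.38 Pa → 7.38
  26500 mPa = 26500 × 10⁻³ Pa = 26.5
  2.17 Pa → 2.17
Sum: 13.7 + 4.2 + 7.38 + 26.5 + 2.17 = 53.95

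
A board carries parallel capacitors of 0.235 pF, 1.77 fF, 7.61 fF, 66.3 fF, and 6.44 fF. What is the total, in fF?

317.12 fF

In fF:
  0.235 pF = 0.235 × 10³ fF = 235
  1.77 fF → 1.77
  7.61 fF → 7.61
  66.3 fF → 66.3
  6.44 fF → 6.44
Sum: 235 + 1.77 + 7.61 + 66.3 + 6.44 = 317.12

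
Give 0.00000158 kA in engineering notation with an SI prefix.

1.58 mA

= 1.58 × 10^-3 A; 10^-3 is milli.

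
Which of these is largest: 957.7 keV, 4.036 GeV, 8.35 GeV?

8.35 GeV

957.7 keV = 957700 eV
4.036 GeV = 4036000000 eV
8.35 GeV = 8350000000 eV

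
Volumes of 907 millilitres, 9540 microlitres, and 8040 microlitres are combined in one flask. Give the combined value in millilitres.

In millilitres:
  907 millilitres → 907
  9540 microlitres = 9540e-3 millilitres = 9.54
  8040 microlitres = 8040e-3 millilitres = 8.04
Sum: 907 + 9.54 + 8.04 = 924.58

924.58 millilitres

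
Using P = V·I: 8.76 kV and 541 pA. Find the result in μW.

4.73916 μW

8.76 × 10^3 × 541 × 10^-12 = 4739.16 × 10^-9 W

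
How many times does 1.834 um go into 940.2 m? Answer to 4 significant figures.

(940.2) / (1.834e-6) = 512.65e6

512600000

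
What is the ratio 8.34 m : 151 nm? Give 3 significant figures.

55200000

(8.34) / (151 × 10^-9) = 0.05523 × 10^9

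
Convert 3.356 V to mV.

(no prefix) = 10⁰, milli = 10⁻³; factor is 10³.
3.356 × 10³ = 3356

3356 mV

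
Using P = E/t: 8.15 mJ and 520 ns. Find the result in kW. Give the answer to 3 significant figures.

(8.15 × 10⁻³) / (520 × 10⁻⁹) = 0.015673 × 10⁶ W

15.7 kW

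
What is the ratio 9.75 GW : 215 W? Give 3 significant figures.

45300000

(9.75e9) / (215) = 0.04535e9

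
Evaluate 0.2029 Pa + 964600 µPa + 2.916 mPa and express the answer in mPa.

In mPa:
  0.2029 Pa = 0.2029e3 mPa = 202.9
  964600 µPa = 964600e-3 mPa = 964.6
  2.916 mPa → 2.916
Sum: 202.9 + 964.6 + 2.916 = 1170.416

1170.416 mPa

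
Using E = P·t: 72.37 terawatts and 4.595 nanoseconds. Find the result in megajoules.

0.33254015 megajoules

72.37 × 10¹² × 4.595 × 10⁻⁹ = 332.54015 × 10³ J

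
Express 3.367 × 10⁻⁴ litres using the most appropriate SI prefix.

= 336.7 × 10⁻⁶ litres; 10⁻⁶ is micro.

336.7 microlitres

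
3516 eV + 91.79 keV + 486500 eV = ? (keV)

581.806 keV

In keV:
  3516 eV = 3516 × 10^-3 keV = 3.516
  91.79 keV → 91.79
  486500 eV = 486500 × 10^-3 keV = 486.5
Sum: 3.516 + 91.79 + 486.5 = 581.806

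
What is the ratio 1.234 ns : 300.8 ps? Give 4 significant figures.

(1.234 × 10^-9) / (300.8 × 10^-12) = 0.0041024 × 10^3

4.102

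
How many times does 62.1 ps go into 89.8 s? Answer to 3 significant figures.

(89.8) / (62.1 × 10^-12) = 1.446 × 10^12

1450000000000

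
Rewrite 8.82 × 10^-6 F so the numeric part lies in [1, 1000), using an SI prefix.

= 8.82 × 10^-6 F; 10^-6 is micro.

8.82 uF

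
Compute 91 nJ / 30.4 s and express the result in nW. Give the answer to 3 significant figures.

(91e-9) / (30.4) = 2.9934e-9 W

2.99 nW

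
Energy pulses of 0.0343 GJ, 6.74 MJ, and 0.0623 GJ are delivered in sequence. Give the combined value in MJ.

In MJ:
  0.0343 GJ = 0.0343e3 MJ = 34.3
  6.74 MJ → 6.74
  0.0623 GJ = 0.0623e3 MJ = 62.3
Sum: 34.3 + 6.74 + 62.3 = 103.34

103.34 MJ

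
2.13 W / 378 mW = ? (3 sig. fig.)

5.63

(2.13) / (378 × 10^-3) = 0.005635 × 10^3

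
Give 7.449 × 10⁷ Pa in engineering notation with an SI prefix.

= 74.49 × 10⁶ Pa; 10⁶ is mega.

74.49 MPa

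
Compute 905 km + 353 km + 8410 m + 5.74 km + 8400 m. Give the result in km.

1280.55 km

In km:
  905 km → 905
  353 km → 353
  8410 m = 8410 × 10^-3 km = 8.41
  5.74 km → 5.74
  8400 m = 8400 × 10^-3 km = 8.4
Sum: 905 + 353 + 8.41 + 5.74 + 8.4 = 1280.55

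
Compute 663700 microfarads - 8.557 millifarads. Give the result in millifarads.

655.143 millifarads

In millifarads:
  663700 microfarads = 663700e-3 millifarads = 663.7
  8.557 millifarads → 8.557
Difference: 663.7 - 8.557 = 655.143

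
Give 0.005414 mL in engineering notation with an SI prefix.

5.414 uL

= 5.414 × 10⁻⁶ L; 10⁻⁶ is micro.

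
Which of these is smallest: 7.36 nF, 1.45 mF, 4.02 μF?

7.36 nF = 0.00000000736 F
1.45 mF = 0.00145 F
4.02 μF = 0.00000402 F

7.36 nF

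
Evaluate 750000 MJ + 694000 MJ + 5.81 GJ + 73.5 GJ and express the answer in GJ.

1523.31 GJ

In GJ:
  750000 MJ = 750000 × 10^-3 GJ = 750
  694000 MJ = 694000 × 10^-3 GJ = 694
  5.81 GJ → 5.81
  73.5 GJ → 73.5
Sum: 750 + 694 + 5.81 + 73.5 = 1523.31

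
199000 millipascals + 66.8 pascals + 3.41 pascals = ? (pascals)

In pascals:
  199000 millipascals = 199000 × 10^-3 pascals = 199
  66.8 pascals → 66.8
  3.41 pascals → 3.41
Sum: 199 + 66.8 + 3.41 = 269.21

269.21 pascals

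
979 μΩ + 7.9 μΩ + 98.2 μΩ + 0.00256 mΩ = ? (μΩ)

1087.66 μΩ

In μΩ:
  979 μΩ → 979
  7.9 μΩ → 7.9
  98.2 μΩ → 98.2
  0.00256 mΩ = 0.00256 × 10³ μΩ = 2.56
Sum: 979 + 7.9 + 98.2 + 2.56 = 1087.66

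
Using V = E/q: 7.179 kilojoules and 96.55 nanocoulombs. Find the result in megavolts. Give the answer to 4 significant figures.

74360 megavolts

(7.179 × 10³) / (96.55 × 10⁻⁹) = 0.0743553 × 10¹² V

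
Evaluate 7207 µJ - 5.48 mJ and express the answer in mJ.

In mJ:
  7207 µJ = 7207e-3 mJ = 7.207
  5.48 mJ → 5.48
Difference: 7.207 - 5.48 = 1.727

1.727 mJ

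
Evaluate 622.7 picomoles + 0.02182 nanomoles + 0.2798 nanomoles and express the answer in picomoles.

In picomoles:
  622.7 picomoles → 622.7
  0.02182 nanomoles = 0.02182e3 picomoles = 21.82
  0.2798 nanomoles = 0.2798e3 picomoles = 279.8
Sum: 622.7 + 21.82 + 279.8 = 924.32

924.32 picomoles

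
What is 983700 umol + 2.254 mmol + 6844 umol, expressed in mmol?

992.798 mmol

In mmol:
  983700 umol = 983700 × 10^-3 mmol = 983.7
  2.254 mmol → 2.254
  6844 umol = 6844 × 10^-3 mmol = 6.844
Sum: 983.7 + 2.254 + 6.844 = 992.798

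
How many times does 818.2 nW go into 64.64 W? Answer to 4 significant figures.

(64.64) / (818.2 × 10^-9) = 0.079003 × 10^9

79000000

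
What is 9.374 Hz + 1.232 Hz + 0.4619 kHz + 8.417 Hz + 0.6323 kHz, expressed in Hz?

In Hz:
  9.374 Hz → 9.374
  1.232 Hz → 1.232
  0.4619 kHz = 0.4619e3 Hz = 461.9
  8.417 Hz → 8.417
  0.6323 kHz = 0.6323e3 Hz = 632.3
Sum: 9.374 + 1.232 + 461.9 + 8.417 + 632.3 = 1113.223

1113.223 Hz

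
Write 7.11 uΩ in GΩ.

micro = 10^-6, giga = 10^9; factor is 10^-15.
7.11 × 10^-15 = 0.00000000000000711

0.00000000000000711 GΩ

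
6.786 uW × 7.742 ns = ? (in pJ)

0.052537212 pJ

6.786e-6 × 7.742e-9 = 52.537212e-15 J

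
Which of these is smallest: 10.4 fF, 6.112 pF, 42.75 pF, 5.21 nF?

10.4 fF

10.4 fF = 0.0000000000000104 F
6.112 pF = 0.000000000006112 F
42.75 pF = 0.00000000004275 F
5.21 nF = 0.00000000521 F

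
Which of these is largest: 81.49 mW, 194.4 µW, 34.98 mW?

81.49 mW = 0.08149 W
194.4 µW = 0.0001944 W
34.98 mW = 0.03498 W

81.49 mW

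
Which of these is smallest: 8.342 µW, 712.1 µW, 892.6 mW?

8.342 µW

8.342 µW = 0.000008342 W
712.1 µW = 0.0007121 W
892.6 mW = 0.8926 W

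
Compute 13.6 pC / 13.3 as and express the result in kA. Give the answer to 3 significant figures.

(13.6 × 10^-12) / (13.3 × 10^-18) = 1.0226 × 10^6 A

1020 kA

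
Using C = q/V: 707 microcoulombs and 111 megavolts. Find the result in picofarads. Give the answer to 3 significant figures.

(707 × 10⁻⁶) / (111 × 10⁶) = 6.3694 × 10⁻¹² F

6.37 picofarads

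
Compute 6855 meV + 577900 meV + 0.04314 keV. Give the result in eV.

In eV:
  6855 meV = 6855 × 10⁻³ eV = 6.855
  577900 meV = 577900 × 10⁻³ eV = 577.9
  0.04314 keV = 0.04314 × 10³ eV = 43.14
Sum: 6.855 + 577.9 + 43.14 = 627.895

627.895 eV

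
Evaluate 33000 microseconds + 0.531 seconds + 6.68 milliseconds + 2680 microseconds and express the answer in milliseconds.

In milliseconds:
  33000 microseconds = 33000 × 10^-3 milliseconds = 33
  0.531 seconds = 0.531 × 10^3 milliseconds = 531
  6.68 milliseconds → 6.68
  2680 microseconds = 2680 × 10^-3 milliseconds = 2.68
Sum: 33 + 531 + 6.68 + 2.68 = 573.36

573.36 milliseconds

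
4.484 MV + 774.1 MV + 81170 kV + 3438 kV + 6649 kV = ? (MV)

In MV:
  4.484 MV → 4.484
  774.1 MV → 774.1
  81170 kV = 81170 × 10⁻³ MV = 81.17
  3438 kV = 3438 × 10⁻³ MV = 3.438
  6649 kV = 6649 × 10⁻³ MV = 6.649
Sum: 4.484 + 774.1 + 81.17 + 3.438 + 6.649 = 869.841

869.841 MV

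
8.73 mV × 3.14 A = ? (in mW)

8.73 × 10^-3 × 3.14 = 27.4122 × 10^-3 W

27.4122 mW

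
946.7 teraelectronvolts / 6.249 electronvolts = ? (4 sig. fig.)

151500000000000

(946.7e12) / (6.249) = 151.5e12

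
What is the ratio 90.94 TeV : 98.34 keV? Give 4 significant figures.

924800000

(90.94 × 10¹²) / (98.34 × 10³) = 0.92475 × 10⁹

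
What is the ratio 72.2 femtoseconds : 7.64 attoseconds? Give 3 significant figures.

9450

(72.2 × 10⁻¹⁵) / (7.64 × 10⁻¹⁸) = 9.45 × 10³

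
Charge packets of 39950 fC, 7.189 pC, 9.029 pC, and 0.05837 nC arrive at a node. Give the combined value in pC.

114.538 pC

In pC:
  39950 fC = 39950 × 10⁻³ pC = 39.95
  7.189 pC → 7.189
  9.029 pC → 9.029
  0.05837 nC = 0.05837 × 10³ pC = 58.37
Sum: 39.95 + 7.189 + 9.029 + 58.37 = 114.538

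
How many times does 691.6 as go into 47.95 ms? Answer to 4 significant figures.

69330000000000

(47.95 × 10⁻³) / (691.6 × 10⁻¹⁸) = 0.069332 × 10¹⁵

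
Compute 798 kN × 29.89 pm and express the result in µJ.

798 × 10³ × 29.89 × 10⁻¹² = 23852.22 × 10⁻⁹ J

23.85222 µJ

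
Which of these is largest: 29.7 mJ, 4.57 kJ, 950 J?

4.57 kJ

29.7 mJ = 0.0297 J
4.57 kJ = 4570 J
950 J = 950 J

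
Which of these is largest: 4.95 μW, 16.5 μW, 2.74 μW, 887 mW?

4.95 μW = 0.00000495 W
16.5 μW = 0.0000165 W
2.74 μW = 0.00000274 W
887 mW = 0.887 W

887 mW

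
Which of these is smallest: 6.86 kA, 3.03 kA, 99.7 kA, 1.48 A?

1.48 A

6.86 kA = 6860 A
3.03 kA = 3030 A
99.7 kA = 99700 A
1.48 A = 1.48 A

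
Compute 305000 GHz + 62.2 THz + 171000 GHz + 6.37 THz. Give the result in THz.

In THz:
  305000 GHz = 305000 × 10^-3 THz = 305
  62.2 THz → 62.2
  171000 GHz = 171000 × 10^-3 THz = 171
  6.37 THz → 6.37
Sum: 305 + 62.2 + 171 + 6.37 = 544.57

544.57 THz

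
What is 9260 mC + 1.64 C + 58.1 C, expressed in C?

In C:
  9260 mC = 9260 × 10^-3 C = 9.26
  1.64 C → 1.64
  58.1 C → 58.1
Sum: 9.26 + 1.64 + 58.1 = 69

69 C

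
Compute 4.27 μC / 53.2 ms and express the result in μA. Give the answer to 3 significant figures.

80.3 μA

(4.27 × 10^-6) / (53.2 × 10^-3) = 0.080263 × 10^-3 A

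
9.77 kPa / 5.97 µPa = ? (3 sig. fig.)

1640000000

(9.77e3) / (5.97e-6) = 1.637e9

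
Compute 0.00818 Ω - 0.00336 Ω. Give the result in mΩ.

4.82 mΩ

In mΩ:
  0.00818 Ω = 0.00818e3 mΩ = 8.18
  0.00336 Ω = 0.00336e3 mΩ = 3.36
Difference: 8.18 - 3.36 = 4.82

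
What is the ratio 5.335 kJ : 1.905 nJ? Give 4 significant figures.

2801000000000

(5.335 × 10^3) / (1.905 × 10^-9) = 2.8005 × 10^12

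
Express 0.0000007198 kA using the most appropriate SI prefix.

= 719.8 × 10⁻⁶ A; 10⁻⁶ is micro.

719.8 μA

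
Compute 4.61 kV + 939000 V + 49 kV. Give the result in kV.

In kV:
  4.61 kV → 4.61
  939000 V = 939000 × 10^-3 kV = 939
  49 kV → 49
Sum: 4.61 + 939 + 49 = 992.61

992.61 kV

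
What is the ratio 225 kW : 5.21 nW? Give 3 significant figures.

43200000000000

(225e3) / (5.21e-9) = 43.19e12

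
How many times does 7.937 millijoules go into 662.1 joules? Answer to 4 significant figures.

(662.1) / (7.937 × 10^-3) = 83.419 × 10^3

83420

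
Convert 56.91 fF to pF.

femto = 10⁻¹⁵, pico = 10⁻¹²; factor is 10⁻³.
56.91 × 10⁻³ = 0.05691

0.05691 pF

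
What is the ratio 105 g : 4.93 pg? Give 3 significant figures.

21300000000000

(105) / (4.93 × 10^-12) = 21.3 × 10^12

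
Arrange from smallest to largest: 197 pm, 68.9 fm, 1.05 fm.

1.05 fm < 68.9 fm < 197 pm

197 pm = 0.000000000197 m
68.9 fm = 0.0000000000000689 m
1.05 fm = 0.00000000000000105 m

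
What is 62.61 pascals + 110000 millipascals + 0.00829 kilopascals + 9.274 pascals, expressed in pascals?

190.174 pascals

In pascals:
  62.61 pascals → 62.61
  110000 millipascals = 110000 × 10⁻³ pascals = 110
  0.00829 kilopascals = 0.00829 × 10³ pascals = 8.29
  9.274 pascals → 9.274
Sum: 62.61 + 110 + 8.29 + 9.274 = 190.174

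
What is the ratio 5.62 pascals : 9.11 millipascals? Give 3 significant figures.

(5.62) / (9.11 × 10⁻³) = 0.6169 × 10³

617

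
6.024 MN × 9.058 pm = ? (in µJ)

54.565392 µJ

6.024 × 10^6 × 9.058 × 10^-12 = 54.565392 × 10^-6 J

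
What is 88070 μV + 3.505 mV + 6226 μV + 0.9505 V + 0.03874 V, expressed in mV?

In mV:
  88070 μV = 88070e-3 mV = 88.07
  3.505 mV → 3.505
  6226 μV = 6226e-3 mV = 6.226
  0.9505 V = 0.9505e3 mV = 950.5
  0.03874 V = 0.03874e3 mV = 38.74
Sum: 88.07 + 3.505 + 6.226 + 950.5 + 38.74 = 1087.041

1087.041 mV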